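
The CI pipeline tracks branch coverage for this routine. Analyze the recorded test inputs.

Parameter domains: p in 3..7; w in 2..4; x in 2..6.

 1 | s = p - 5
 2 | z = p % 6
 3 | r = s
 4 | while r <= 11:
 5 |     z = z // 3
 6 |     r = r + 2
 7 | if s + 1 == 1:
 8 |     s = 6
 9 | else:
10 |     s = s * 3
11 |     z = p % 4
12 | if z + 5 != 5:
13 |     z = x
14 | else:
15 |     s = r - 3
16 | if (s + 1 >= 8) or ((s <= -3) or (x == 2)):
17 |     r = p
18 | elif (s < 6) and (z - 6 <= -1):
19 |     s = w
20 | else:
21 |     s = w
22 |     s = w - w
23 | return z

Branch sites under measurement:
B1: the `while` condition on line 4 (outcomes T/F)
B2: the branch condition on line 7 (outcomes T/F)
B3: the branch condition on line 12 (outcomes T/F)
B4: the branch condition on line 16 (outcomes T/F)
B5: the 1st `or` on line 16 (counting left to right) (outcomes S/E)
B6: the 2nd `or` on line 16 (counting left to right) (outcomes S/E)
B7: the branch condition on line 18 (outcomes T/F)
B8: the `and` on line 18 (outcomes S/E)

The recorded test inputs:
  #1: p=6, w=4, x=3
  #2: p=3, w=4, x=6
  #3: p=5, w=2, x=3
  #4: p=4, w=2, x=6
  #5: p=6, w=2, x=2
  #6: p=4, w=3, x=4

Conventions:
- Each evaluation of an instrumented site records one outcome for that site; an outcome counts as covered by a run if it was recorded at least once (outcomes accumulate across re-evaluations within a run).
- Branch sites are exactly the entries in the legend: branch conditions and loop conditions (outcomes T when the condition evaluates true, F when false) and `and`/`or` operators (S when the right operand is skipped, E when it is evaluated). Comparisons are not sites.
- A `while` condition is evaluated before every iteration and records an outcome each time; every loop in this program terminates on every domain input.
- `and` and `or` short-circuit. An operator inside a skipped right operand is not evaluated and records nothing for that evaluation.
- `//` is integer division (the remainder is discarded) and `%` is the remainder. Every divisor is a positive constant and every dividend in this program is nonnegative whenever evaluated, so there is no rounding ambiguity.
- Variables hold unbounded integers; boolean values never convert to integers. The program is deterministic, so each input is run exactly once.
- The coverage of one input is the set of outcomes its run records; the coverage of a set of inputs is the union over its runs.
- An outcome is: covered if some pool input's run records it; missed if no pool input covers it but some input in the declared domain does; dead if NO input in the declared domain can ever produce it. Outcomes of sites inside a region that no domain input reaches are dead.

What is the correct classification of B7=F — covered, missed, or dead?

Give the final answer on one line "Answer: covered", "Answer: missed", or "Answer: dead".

no pool input records B7=F
but domain input (p=6, w=2, x=6) does record it -> reachable, so missed

Answer: missed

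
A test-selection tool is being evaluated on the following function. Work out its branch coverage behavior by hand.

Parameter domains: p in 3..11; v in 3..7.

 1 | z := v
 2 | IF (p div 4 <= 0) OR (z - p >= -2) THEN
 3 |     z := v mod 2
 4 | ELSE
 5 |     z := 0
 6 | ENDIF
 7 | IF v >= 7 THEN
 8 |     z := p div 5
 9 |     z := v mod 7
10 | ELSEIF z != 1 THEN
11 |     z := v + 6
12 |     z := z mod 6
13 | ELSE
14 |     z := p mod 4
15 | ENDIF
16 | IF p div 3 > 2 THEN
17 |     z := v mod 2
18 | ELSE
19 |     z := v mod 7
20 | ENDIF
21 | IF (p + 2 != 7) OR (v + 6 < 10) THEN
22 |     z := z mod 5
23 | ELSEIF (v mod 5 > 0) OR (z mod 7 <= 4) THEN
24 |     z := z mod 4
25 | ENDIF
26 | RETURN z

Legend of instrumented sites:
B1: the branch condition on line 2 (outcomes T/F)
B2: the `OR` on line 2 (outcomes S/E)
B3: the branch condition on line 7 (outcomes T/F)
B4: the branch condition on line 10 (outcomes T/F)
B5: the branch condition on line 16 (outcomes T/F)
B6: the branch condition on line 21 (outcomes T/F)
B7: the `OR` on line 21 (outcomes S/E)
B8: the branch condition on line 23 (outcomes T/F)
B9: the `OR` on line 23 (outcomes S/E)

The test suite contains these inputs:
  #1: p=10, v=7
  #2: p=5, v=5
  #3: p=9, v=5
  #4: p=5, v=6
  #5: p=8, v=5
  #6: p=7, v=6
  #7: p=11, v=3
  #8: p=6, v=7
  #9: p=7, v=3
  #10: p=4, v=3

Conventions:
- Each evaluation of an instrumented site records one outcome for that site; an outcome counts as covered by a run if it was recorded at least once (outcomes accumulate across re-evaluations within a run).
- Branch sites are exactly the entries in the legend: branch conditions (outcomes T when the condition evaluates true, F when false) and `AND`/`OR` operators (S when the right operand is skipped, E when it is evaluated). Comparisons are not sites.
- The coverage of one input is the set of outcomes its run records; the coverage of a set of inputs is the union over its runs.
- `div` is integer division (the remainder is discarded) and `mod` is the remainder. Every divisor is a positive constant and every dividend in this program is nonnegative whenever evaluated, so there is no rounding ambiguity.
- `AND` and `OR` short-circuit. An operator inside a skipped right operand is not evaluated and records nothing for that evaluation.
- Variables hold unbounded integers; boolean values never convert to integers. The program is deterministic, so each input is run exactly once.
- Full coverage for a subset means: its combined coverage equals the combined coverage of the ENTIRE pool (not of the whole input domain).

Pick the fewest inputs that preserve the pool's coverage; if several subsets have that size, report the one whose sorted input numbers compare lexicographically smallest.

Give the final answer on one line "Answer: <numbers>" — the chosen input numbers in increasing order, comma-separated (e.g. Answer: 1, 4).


run #1 (p=10, v=7) runs B2->E, B1->F, B3->T, B5->T, B7->S, B6->T; records B1=F, B2=E, B3=T, B5=T, B6=T, B7=S
run #2 (p=5, v=5) runs B2->E, B1->T, B3->F, B4->F, B5->F, B7->E, B6->F, B9->E, B8->F; records B1=T, B2=E, B3=F, B4=F, B5=F, B6=F, B7=E, B8=F, B9=E
run #3 (p=9, v=5) runs B2->E, B1->F, B3->F, B4->T, B5->T, B7->S, B6->T; records B1=F, B2=E, B3=F, B4=T, B5=T, B6=T, B7=S
run #4 (p=5, v=6) runs B2->E, B1->T, B3->F, B4->T, B5->F, B7->E, B6->F, B9->S, B8->T; records B1=T, B2=E, B3=F, B4=T, B5=F, B6=F, B7=E, B8=T, B9=S
run #5 (p=8, v=5) runs B2->E, B1->F, B3->F, B4->T, B5->F, B7->S, B6->T; records B1=F, B2=E, B3=F, B4=T, B5=F, B6=T, B7=S
run #6 (p=7, v=6) runs B2->E, B1->T, B3->F, B4->T, B5->F, B7->S, B6->T; records B1=T, B2=E, B3=F, B4=T, B5=F, B6=T, B7=S
run #7 (p=11, v=3) runs B2->E, B1->F, B3->F, B4->T, B5->T, B7->S, B6->T; records B1=F, B2=E, B3=F, B4=T, B5=T, B6=T, B7=S
run #8 (p=6, v=7) runs B2->E, B1->T, B3->T, B5->F, B7->S, B6->T; records B1=T, B2=E, B3=T, B5=F, B6=T, B7=S
run #9 (p=7, v=3) runs B2->E, B1->F, B3->F, B4->T, B5->F, B7->S, B6->T; records B1=F, B2=E, B3=F, B4=T, B5=F, B6=T, B7=S
run #10 (p=4, v=3) runs B2->E, B1->T, B3->F, B4->F, B5->F, B7->S, B6->T; records B1=T, B2=E, B3=F, B4=F, B5=F, B6=T, B7=S
union over all inputs: B1=T, B1=F, B2=E, B3=T, B3=F, B4=T, B4=F, B5=T, B5=F, B6=T, B6=F, B7=S, B7=E, B8=T, B8=F, B9=S, B9=E (17 outcomes)
no size-1 subset reaches all 17 outcomes (best union: 9/17)
no size-2 subset reaches all 17 outcomes (best union: 14/17)
inputs {1, 2, 4} (size 3) cover everything; no size-3 subset with a lexicographically smaller index list covers all 17
Answer: 1, 2, 4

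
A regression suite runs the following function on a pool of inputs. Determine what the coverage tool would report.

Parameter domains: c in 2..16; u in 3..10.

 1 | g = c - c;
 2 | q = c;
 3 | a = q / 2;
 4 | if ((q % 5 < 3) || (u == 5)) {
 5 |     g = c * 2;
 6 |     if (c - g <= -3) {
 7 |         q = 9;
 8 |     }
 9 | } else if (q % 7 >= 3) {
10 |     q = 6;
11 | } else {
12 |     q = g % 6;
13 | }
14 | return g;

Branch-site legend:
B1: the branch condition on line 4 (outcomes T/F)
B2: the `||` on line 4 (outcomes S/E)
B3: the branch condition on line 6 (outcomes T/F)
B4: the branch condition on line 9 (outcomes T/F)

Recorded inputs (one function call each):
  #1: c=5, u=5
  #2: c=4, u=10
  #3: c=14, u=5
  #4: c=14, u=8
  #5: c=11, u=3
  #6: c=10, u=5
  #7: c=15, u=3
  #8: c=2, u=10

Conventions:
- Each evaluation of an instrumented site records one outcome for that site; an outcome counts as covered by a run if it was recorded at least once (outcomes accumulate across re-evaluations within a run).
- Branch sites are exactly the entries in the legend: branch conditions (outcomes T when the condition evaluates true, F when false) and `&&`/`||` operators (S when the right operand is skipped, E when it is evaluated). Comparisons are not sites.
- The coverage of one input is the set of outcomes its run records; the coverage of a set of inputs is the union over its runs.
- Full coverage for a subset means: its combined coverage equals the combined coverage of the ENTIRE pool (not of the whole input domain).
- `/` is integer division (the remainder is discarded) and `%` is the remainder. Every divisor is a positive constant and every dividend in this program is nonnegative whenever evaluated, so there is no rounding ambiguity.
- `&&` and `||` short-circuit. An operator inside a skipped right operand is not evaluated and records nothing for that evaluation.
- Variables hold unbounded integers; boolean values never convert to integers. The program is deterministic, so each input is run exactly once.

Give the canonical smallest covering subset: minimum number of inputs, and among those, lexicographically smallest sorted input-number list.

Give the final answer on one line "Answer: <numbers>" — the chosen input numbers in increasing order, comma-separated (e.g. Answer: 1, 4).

input #1, c=5, u=5: events B2->S, B1->T, B3->T; outcomes B1=T, B2=S, B3=T
input #2, c=4, u=10: events B2->E, B1->F, B4->T; outcomes B1=F, B2=E, B4=T
input #3, c=14, u=5: events B2->E, B1->T, B3->T; outcomes B1=T, B2=E, B3=T
input #4, c=14, u=8: events B2->E, B1->F, B4->F; outcomes B1=F, B2=E, B4=F
input #5, c=11, u=3: events B2->S, B1->T, B3->T; outcomes B1=T, B2=S, B3=T
input #6, c=10, u=5: events B2->S, B1->T, B3->T; outcomes B1=T, B2=S, B3=T
input #7, c=15, u=3: events B2->S, B1->T, B3->T; outcomes B1=T, B2=S, B3=T
input #8, c=2, u=10: events B2->S, B1->T, B3->F; outcomes B1=T, B2=S, B3=F
pool-wide coverage (8 outcomes): B1=T, B1=F, B2=S, B2=E, B3=T, B3=F, B4=T, B4=F
every size-1 subset falls short of the 8 outcomes (best: 3/8)
every size-2 subset falls short of the 8 outcomes (best: 6/8)
every size-3 subset falls short of the 8 outcomes (best: 7/8)
size 4: inputs {1, 2, 4, 8} cover all 8 outcomes, and no lexicographically smaller subset of this size does

Answer: 1, 2, 4, 8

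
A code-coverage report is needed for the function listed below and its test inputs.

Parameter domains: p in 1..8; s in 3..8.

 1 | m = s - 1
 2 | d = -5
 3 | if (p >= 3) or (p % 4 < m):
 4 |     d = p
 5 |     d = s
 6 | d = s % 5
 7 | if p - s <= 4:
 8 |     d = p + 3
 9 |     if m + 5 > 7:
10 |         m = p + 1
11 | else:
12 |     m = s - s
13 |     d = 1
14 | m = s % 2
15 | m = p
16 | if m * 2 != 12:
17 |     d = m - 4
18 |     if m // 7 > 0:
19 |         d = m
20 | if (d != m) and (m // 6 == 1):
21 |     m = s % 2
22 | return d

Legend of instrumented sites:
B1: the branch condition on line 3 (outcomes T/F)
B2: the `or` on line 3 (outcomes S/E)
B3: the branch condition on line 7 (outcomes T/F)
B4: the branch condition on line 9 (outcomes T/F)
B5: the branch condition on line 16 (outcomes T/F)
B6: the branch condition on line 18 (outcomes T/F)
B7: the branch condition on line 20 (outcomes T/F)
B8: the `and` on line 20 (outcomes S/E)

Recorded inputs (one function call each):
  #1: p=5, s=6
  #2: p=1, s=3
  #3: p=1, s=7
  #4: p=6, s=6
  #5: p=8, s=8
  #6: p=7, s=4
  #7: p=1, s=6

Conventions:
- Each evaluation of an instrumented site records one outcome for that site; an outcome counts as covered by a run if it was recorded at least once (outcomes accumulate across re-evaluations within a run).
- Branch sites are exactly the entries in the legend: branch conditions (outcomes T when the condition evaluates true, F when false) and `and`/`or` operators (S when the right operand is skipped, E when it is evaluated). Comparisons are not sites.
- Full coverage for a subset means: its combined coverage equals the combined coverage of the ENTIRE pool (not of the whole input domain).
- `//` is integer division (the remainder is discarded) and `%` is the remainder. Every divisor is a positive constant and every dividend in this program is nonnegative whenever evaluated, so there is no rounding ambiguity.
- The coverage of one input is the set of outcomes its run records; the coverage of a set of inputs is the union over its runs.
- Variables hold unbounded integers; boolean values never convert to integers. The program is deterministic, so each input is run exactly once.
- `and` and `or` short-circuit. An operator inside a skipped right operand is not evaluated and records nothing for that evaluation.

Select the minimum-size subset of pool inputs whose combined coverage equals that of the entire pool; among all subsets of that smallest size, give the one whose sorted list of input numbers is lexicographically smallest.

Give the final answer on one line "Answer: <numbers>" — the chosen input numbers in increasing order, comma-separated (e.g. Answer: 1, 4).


test 1 (p=5, s=6) fires B2->S, B1->T, B3->T, B4->T, B5->T, B6->F, B8->E, B7->F; hits B1=T, B2=S, B3=T, B4=T, B5=T, B6=F, B7=F, B8=E
test 2 (p=1, s=3) fires B2->E, B1->T, B3->T, B4->F, B5->T, B6->F, B8->E, B7->F; hits B1=T, B2=E, B3=T, B4=F, B5=T, B6=F, B7=F, B8=E
test 3 (p=1, s=7) fires B2->E, B1->T, B3->T, B4->T, B5->T, B6->F, B8->E, B7->F; hits B1=T, B2=E, B3=T, B4=T, B5=T, B6=F, B7=F, B8=E
test 4 (p=6, s=6) fires B2->S, B1->T, B3->T, B4->T, B5->F, B8->E, B7->T; hits B1=T, B2=S, B3=T, B4=T, B5=F, B7=T, B8=E
test 5 (p=8, s=8) fires B2->S, B1->T, B3->T, B4->T, B5->T, B6->T, B8->S, B7->F; hits B1=T, B2=S, B3=T, B4=T, B5=T, B6=T, B7=F, B8=S
test 6 (p=7, s=4) fires B2->S, B1->T, B3->T, B4->T, B5->T, B6->T, B8->S, B7->F; hits B1=T, B2=S, B3=T, B4=T, B5=T, B6=T, B7=F, B8=S
test 7 (p=1, s=6) fires B2->E, B1->T, B3->T, B4->T, B5->T, B6->F, B8->E, B7->F; hits B1=T, B2=E, B3=T, B4=T, B5=T, B6=F, B7=F, B8=E
pool-wide coverage (14 outcomes): B1=T, B2=S, B2=E, B3=T, B4=T, B4=F, B5=T, B5=F, B6=T, B6=F, B7=T, B7=F, B8=S, B8=E
every size-1 subset falls short of the 14 outcomes (best: 8/14)
every size-2 subset falls short of the 14 outcomes (best: 12/14)
at size 3, {2, 4, 5} reaches all 14 outcomes; every lexicographically earlier size-3 subset fails
Answer: 2, 4, 5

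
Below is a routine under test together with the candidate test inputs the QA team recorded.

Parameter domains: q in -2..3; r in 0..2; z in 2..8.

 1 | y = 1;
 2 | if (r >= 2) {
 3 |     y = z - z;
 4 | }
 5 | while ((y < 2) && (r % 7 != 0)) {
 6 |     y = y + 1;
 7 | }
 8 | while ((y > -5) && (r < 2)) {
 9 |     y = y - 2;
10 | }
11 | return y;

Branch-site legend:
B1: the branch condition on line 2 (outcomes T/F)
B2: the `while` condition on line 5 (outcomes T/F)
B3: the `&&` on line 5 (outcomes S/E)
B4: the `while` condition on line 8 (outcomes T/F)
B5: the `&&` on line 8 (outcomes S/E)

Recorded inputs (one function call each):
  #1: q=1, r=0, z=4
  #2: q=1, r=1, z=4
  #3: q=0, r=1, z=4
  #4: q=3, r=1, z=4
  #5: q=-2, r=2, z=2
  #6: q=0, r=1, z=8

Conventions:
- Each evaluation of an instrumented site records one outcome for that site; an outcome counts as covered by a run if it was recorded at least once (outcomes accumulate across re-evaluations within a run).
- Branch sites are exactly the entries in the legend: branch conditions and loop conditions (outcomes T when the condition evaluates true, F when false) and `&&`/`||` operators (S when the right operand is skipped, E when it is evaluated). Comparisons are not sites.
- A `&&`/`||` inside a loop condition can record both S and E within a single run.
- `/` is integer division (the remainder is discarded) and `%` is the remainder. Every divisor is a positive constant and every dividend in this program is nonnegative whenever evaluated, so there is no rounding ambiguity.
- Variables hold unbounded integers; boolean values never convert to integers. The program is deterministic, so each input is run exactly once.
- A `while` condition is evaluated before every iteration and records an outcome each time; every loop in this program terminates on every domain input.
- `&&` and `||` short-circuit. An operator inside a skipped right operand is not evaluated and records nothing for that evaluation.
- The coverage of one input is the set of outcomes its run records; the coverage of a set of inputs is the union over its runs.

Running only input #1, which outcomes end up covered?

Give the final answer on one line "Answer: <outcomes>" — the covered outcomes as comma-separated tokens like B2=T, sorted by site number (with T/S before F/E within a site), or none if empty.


Event log for input #1 (q=1, r=0, z=4):
  B1->F, B3->E, B2->F, B5->E, B4->T, B5->E, B4->T, B5->E, B4->T, B5->S
  B4->F
collecting distinct outcomes: B1=F, B2=F, B3=E, B4=T, B4=F, B5=S, B5=E
Answer: B1=F, B2=F, B3=E, B4=T, B4=F, B5=S, B5=E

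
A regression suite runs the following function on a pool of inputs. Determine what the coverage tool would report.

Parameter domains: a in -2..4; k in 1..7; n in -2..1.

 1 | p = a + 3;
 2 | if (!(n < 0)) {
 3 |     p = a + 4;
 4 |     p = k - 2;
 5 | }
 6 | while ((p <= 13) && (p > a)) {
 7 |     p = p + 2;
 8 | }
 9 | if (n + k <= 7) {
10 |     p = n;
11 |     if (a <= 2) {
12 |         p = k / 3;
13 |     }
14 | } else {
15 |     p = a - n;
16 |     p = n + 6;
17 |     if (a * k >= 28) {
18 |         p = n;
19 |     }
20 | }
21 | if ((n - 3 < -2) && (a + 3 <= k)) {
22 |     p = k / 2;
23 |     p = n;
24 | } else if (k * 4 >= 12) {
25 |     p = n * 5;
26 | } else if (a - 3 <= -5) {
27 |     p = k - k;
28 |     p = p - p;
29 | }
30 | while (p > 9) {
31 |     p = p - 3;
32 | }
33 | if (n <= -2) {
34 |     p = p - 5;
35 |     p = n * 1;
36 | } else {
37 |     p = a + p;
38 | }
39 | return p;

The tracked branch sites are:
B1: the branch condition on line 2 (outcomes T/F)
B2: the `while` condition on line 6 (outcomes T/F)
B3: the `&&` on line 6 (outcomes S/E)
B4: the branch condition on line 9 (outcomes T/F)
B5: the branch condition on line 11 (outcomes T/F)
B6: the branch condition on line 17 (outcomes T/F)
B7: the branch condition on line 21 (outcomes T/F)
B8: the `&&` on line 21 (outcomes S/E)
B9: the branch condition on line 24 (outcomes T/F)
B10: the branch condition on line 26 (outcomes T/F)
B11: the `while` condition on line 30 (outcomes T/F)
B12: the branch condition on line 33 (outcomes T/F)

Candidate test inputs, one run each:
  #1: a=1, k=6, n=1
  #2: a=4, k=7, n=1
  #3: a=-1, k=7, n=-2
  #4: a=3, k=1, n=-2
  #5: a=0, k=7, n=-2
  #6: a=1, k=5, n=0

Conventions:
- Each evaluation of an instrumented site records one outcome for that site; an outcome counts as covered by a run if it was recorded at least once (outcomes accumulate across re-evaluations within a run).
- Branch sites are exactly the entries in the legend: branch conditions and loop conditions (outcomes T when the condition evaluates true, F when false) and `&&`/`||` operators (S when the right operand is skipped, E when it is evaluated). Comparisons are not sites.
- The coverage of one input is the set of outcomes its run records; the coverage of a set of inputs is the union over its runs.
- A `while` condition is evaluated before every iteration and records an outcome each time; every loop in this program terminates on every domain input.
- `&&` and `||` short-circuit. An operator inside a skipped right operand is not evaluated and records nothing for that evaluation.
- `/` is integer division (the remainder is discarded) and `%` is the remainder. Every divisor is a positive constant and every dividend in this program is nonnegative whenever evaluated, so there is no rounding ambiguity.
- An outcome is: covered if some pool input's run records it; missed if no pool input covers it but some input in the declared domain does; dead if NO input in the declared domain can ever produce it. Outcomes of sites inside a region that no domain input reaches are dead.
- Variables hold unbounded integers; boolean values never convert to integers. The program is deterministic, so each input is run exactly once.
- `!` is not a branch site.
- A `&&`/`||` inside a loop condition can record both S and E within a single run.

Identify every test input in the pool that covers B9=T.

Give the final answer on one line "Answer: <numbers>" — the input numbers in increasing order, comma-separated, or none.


input #1 (a=1, k=6, n=1): hits B9=T
input #2 (a=4, k=7, n=1): hits B9=T
input #3 (a=-1, k=7, n=-2): never hits B9=T
input #4 (a=3, k=1, n=-2): never hits B9=T
input #5 (a=0, k=7, n=-2): never hits B9=T
input #6 (a=1, k=5, n=0): never hits B9=T
Answer: 1, 2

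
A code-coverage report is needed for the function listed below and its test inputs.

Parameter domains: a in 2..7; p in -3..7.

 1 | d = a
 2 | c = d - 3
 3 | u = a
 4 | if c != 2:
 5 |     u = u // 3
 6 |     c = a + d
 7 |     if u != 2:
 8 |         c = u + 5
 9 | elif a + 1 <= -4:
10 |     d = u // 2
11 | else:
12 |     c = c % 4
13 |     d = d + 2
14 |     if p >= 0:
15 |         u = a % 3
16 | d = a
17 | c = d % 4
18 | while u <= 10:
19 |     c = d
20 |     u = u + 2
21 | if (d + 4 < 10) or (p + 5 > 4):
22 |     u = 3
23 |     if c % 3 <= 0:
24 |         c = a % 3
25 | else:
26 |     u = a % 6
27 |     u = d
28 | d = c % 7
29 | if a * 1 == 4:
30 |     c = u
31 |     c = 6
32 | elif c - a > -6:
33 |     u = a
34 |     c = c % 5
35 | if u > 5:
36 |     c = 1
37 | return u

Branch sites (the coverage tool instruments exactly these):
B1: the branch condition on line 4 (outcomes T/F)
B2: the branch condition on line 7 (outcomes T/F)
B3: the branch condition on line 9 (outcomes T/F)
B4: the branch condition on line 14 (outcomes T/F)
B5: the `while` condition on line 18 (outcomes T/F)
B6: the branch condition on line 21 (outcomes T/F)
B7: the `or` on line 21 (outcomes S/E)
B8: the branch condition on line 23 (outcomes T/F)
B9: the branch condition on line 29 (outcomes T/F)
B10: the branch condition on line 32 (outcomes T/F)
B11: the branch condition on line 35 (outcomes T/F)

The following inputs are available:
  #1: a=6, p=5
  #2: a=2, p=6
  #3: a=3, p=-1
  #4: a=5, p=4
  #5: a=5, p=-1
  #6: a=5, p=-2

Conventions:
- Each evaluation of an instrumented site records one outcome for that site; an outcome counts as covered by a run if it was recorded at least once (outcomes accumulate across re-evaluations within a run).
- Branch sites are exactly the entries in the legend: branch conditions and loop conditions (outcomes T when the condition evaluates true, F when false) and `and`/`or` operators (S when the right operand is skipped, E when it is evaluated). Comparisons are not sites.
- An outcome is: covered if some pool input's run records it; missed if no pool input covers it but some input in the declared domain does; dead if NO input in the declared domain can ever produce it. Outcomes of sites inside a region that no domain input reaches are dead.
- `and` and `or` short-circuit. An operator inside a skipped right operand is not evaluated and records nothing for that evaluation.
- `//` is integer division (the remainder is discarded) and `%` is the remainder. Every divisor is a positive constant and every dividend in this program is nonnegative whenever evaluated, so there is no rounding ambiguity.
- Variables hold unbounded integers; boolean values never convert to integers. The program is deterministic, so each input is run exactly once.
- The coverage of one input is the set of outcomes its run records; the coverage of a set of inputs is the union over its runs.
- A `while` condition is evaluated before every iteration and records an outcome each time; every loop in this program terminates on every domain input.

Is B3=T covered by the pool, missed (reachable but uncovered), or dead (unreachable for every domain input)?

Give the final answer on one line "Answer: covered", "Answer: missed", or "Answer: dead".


no pool input records B3=T
checking all 66 inputs in the declared domain: B3=T is never recorded -> dead
Answer: dead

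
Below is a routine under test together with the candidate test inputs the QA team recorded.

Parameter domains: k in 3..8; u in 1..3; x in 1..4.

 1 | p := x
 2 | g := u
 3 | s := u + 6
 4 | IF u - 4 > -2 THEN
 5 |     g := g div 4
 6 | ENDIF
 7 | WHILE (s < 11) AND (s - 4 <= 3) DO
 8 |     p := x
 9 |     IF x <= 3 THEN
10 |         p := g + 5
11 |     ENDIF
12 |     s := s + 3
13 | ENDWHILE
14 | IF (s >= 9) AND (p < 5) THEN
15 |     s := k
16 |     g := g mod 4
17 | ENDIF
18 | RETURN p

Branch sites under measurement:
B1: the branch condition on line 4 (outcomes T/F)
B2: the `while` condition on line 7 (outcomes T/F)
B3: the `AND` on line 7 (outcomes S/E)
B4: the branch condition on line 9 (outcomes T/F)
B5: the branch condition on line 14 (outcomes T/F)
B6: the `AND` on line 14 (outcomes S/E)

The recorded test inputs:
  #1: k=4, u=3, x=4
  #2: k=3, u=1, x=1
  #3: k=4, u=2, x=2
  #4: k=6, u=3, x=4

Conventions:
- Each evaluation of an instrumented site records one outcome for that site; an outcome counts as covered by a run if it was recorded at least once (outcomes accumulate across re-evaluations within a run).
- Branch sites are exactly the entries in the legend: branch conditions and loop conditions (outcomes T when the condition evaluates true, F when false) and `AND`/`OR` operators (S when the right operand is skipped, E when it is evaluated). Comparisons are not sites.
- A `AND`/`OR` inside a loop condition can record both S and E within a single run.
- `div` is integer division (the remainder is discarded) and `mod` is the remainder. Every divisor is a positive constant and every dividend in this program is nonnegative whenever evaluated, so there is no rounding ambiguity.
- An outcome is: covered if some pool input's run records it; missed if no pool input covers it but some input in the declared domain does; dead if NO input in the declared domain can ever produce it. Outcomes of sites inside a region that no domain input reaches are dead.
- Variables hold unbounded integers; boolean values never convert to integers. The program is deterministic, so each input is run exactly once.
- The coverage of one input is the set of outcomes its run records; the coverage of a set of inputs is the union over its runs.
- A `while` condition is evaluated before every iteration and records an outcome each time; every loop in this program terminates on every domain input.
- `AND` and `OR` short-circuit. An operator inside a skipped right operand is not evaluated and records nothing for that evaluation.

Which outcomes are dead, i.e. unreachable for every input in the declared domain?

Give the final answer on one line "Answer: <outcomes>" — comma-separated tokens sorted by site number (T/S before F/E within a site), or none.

running all 72 domain inputs and tallying outcomes:
  B3=S: no domain input ever produces it -> dead
  reachable outcomes have witnesses, e.g. B1=T (e.g. k=3, u=3, x=1), B1=F (e.g. k=3, u=1, x=1), B2=T (e.g. k=3, u=1, x=1), B2=F (e.g. k=3, u=1, x=1)

Answer: B3=S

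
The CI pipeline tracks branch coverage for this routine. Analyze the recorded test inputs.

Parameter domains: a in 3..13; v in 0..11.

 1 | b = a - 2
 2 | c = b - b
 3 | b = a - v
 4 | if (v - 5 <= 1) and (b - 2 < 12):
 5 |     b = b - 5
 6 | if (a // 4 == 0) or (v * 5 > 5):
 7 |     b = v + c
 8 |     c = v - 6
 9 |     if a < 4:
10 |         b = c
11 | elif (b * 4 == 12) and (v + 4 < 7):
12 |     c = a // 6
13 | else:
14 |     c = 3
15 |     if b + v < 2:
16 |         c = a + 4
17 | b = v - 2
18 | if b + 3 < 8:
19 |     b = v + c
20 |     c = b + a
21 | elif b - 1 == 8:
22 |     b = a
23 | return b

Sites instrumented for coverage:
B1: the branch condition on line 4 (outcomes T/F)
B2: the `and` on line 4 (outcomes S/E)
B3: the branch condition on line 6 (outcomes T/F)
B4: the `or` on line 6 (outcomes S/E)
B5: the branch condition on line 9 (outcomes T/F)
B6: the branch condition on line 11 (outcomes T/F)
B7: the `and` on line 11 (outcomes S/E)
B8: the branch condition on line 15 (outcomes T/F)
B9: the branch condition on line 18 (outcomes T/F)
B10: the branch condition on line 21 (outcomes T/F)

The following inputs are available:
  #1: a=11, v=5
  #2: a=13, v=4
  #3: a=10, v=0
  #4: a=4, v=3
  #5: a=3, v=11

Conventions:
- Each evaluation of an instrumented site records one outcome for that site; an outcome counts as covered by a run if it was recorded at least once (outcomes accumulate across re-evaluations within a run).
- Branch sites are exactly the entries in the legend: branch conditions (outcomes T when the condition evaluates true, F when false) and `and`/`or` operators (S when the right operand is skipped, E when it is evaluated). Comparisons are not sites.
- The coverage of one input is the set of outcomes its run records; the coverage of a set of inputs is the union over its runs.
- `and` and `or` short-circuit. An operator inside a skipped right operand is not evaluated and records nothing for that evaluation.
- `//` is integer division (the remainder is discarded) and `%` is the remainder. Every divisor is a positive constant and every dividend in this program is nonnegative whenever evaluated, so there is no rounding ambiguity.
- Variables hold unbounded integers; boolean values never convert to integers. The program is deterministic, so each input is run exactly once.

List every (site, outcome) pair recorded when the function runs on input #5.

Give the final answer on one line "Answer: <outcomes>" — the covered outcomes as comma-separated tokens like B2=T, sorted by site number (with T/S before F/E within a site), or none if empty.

Tracing the run of input #5 (a=3, v=11):
  B2->S, B1->F, B4->S, B3->T, B5->T, B9->F, B10->T
as a set, this run covers: B1=F, B2=S, B3=T, B4=S, B5=T, B9=F, B10=T

Answer: B1=F, B2=S, B3=T, B4=S, B5=T, B9=F, B10=T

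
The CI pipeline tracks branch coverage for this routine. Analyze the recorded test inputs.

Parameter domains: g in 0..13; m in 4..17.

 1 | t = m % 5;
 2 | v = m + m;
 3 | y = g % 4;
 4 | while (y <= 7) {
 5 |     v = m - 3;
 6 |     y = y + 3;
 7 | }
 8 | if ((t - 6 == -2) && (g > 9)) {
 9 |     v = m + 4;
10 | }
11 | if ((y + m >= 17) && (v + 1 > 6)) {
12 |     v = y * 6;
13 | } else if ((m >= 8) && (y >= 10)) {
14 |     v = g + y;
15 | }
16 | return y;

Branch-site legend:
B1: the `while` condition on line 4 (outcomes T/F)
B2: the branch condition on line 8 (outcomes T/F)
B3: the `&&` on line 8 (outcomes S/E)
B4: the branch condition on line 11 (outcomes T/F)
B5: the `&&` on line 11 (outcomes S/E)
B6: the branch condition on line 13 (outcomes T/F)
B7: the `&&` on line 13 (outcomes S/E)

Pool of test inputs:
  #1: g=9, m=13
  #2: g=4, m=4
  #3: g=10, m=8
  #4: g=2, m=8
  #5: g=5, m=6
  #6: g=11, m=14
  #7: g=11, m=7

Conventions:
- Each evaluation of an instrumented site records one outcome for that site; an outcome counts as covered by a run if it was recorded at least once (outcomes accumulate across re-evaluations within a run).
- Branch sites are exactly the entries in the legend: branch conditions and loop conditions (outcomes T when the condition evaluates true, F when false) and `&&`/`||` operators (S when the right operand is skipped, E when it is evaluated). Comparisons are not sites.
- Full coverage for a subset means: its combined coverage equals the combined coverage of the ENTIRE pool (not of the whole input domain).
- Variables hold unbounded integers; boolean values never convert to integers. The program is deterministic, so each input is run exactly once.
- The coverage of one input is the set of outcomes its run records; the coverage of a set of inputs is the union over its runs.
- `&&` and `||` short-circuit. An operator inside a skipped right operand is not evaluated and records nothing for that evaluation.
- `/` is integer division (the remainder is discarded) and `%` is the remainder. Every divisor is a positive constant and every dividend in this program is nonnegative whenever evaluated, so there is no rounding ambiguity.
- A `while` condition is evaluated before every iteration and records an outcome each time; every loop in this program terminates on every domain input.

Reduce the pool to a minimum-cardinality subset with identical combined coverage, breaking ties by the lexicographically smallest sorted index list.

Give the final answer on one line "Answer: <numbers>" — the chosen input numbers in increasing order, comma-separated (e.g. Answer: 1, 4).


input #1 (g=9, m=13): events B1->T, B1->T, B1->T, B1->F, B3->S, B2->F, B5->E, B4->T; covers B1=T, B1=F, B2=F, B3=S, B4=T, B5=E
input #2 (g=4, m=4): events B1->T, B1->T, B1->T, B1->F, B3->E, B2->F, B5->S, B4->F, B7->S, B6->F; covers B1=T, B1=F, B2=F, B3=E, B4=F, B5=S, B6=F, B7=S
input #3 (g=10, m=8): events B1->T, B1->T, B1->F, B3->S, B2->F, B5->S, B4->F, B7->E, B6->F; covers B1=T, B1=F, B2=F, B3=S, B4=F, B5=S, B6=F, B7=E
input #4 (g=2, m=8): events B1->T, B1->T, B1->F, B3->S, B2->F, B5->S, B4->F, B7->E, B6->F; covers B1=T, B1=F, B2=F, B3=S, B4=F, B5=S, B6=F, B7=E
input #5 (g=5, m=6): events B1->T, B1->T, B1->T, B1->F, B3->S, B2->F, B5->S, B4->F, B7->S, B6->F; covers B1=T, B1=F, B2=F, B3=S, B4=F, B5=S, B6=F, B7=S
input #6 (g=11, m=14): events B1->T, B1->T, B1->F, B3->E, B2->T, B5->E, B4->T; covers B1=T, B1=F, B2=T, B3=E, B4=T, B5=E
input #7 (g=11, m=7): events B1->T, B1->T, B1->F, B3->S, B2->F, B5->S, B4->F, B7->S, B6->F; covers B1=T, B1=F, B2=F, B3=S, B4=F, B5=S, B6=F, B7=S
pool-wide coverage (13 outcomes): B1=T, B1=F, B2=T, B2=F, B3=S, B3=E, B4=T, B4=F, B5=S, B5=E, B6=F, B7=S, B7=E
every size-1 subset falls short of the 13 outcomes (best: 8/13)
every size-2 subset falls short of the 13 outcomes (best: 12/13)
the canonical winner is {2, 3, 6}: size 3, full 13-outcome coverage, earliest index list among size-3 covers
Answer: 2, 3, 6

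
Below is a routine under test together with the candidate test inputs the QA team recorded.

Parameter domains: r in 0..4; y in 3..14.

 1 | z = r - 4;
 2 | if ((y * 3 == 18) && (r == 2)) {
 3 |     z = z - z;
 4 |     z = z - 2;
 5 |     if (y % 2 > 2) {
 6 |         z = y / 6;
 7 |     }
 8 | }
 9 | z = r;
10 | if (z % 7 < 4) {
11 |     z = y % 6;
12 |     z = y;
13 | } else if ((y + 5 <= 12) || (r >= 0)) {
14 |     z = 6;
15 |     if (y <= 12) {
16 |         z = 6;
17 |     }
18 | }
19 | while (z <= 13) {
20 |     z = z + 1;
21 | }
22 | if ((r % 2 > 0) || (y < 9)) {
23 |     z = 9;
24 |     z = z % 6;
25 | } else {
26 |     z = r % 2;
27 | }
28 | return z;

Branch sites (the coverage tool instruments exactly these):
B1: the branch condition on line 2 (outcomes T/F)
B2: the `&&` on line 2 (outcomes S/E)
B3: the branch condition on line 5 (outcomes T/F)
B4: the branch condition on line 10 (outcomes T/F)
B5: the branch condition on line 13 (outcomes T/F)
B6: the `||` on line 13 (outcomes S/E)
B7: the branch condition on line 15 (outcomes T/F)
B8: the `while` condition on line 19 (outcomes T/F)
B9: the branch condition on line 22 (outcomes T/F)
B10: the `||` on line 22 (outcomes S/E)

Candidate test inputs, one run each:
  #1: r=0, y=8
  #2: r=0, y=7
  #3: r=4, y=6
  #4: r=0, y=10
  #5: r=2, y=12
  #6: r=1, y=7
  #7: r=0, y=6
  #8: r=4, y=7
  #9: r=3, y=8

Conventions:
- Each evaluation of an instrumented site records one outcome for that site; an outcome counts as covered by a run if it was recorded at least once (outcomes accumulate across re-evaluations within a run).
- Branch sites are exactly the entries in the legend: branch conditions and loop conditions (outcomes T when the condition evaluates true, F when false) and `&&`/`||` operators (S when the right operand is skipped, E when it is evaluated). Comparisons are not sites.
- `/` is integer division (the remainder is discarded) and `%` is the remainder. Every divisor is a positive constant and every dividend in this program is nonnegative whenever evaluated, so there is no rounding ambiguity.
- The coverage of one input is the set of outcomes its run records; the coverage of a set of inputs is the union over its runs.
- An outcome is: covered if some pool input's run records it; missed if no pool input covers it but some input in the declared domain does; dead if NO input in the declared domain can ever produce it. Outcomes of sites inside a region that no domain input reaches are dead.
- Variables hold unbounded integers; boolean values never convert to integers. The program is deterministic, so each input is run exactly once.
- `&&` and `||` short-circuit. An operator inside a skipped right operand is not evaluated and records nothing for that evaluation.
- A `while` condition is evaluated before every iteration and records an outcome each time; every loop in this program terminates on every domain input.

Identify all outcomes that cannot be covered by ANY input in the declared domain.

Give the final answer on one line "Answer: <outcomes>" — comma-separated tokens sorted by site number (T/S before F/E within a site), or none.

running all 60 domain inputs and tallying outcomes:
  B3=T: no domain input ever produces it -> dead
  B5=F: no domain input ever produces it -> dead
  reachable outcomes have witnesses, e.g. B1=T (e.g. r=2, y=6), B1=F (e.g. r=0, y=3), B2=S (e.g. r=0, y=3), B2=E (e.g. r=0, y=6)

Answer: B3=T, B5=F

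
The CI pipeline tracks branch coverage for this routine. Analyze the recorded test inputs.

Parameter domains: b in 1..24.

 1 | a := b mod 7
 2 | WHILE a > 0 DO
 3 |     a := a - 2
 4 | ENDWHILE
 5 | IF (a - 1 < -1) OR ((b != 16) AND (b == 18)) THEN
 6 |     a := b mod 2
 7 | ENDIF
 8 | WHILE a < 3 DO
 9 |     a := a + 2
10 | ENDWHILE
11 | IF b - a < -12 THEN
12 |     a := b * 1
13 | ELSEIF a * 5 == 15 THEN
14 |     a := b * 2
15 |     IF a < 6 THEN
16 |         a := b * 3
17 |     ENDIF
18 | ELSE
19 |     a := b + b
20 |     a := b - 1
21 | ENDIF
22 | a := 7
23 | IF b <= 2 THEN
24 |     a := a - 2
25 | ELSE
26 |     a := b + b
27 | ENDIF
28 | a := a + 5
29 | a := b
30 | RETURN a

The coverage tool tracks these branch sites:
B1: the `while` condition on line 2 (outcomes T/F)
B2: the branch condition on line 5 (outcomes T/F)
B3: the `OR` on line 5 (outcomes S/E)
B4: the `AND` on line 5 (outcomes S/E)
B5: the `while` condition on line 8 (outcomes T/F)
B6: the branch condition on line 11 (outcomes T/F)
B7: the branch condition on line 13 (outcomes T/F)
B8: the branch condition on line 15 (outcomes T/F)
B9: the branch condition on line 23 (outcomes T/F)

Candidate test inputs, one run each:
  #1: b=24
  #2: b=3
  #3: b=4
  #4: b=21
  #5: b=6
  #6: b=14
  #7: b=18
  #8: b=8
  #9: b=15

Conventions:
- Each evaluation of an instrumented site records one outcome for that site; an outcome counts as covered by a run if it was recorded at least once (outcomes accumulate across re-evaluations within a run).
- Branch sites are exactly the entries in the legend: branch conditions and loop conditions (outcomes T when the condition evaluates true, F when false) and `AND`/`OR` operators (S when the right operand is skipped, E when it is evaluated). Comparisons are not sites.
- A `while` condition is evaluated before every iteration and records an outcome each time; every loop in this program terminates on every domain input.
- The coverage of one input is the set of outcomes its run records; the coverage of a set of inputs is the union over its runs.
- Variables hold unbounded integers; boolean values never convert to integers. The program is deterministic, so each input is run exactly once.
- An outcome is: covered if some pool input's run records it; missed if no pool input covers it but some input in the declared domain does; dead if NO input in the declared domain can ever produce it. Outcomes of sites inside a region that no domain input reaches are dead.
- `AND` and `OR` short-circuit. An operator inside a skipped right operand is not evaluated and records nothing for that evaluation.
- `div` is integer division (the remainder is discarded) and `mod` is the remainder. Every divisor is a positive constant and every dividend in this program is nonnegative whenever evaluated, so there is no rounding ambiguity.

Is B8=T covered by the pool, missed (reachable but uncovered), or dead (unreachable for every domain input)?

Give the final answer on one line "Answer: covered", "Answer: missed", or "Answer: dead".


no pool input records B8=T
but domain input (b=1) does record it -> reachable, so missed
Answer: missed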